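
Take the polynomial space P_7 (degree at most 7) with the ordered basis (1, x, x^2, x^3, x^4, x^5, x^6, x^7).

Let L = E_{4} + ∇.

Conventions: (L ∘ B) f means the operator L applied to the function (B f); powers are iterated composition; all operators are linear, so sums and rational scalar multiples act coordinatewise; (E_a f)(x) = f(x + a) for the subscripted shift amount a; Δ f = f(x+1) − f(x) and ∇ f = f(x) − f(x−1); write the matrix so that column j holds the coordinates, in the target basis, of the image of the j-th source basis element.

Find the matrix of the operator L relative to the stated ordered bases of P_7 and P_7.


image of 1: 1
image of x: x + 5
image of x^2: x^2 + 10x + 15
image of x^3: x^3 + 15x^2 + 45x + 65
image of x^4: x^4 + 20x^3 + 90x^2 + 260x + 255
image of x^5: x^5 + 25x^4 + 150x^3 + 650x^2 + 1275x + 1025
image of x^6: x^6 + 30x^5 + 225x^4 + 1300x^3 + 3825x^2 + 6150x + 4095
image of x^7: x^7 + 35x^6 + 315x^5 + 2275x^4 + 8925x^3 + 21525x^2 + 28665x + 16385
each image's coordinates form column j of the matrix

the matrix is [[1, 5, 15, 65, 255, 1025, 4095, 16385]; [0, 1, 10, 45, 260, 1275, 6150, 28665]; [0, 0, 1, 15, 90, 650, 3825, 21525]; [0, 0, 0, 1, 20, 150, 1300, 8925]; [0, 0, 0, 0, 1, 25, 225, 2275]; [0, 0, 0, 0, 0, 1, 30, 315]; [0, 0, 0, 0, 0, 0, 1, 35]; [0, 0, 0, 0, 0, 0, 0, 1]] (rows listed top to bottom)


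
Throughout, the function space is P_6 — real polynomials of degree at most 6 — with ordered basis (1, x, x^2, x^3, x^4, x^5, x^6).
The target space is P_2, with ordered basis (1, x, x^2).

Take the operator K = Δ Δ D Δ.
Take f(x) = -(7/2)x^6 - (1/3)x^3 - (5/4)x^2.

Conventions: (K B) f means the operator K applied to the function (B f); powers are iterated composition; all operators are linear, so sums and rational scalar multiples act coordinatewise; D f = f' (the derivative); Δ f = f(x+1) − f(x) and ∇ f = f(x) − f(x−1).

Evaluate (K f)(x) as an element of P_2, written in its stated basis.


Δ f = -21x^5 - (105/2)x^4 - 70x^3 - (107/2)x^2 - (49/2)x - 61/12
D Δ f = -105x^4 - 210x^3 - 210x^2 - 107x - 49/2
Δ D Δ f = -420x^3 - 1260x^2 - 1470x - 632
Δ Δ D Δ f = -1260x^2 - 3780x - 3150

the image equals g(x) = -1260x^2 - 3780x - 3150


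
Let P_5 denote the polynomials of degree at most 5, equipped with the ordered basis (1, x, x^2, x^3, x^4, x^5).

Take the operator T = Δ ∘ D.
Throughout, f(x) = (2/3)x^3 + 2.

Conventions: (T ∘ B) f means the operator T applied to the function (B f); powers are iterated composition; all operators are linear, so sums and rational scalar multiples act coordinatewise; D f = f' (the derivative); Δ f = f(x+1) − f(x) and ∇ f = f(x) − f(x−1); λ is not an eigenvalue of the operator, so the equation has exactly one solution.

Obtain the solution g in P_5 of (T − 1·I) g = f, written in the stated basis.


the result is g(x) = -(2/3)x^3 - 4x - 4

write g with unknown coordinates in the stated basis and equate coefficients in (T − 1·I) g = f
solving from the highest basis element down gives g = -(2/3)x^3 - 4x - 4
check: T g = -4x - 2
so T g − 1·g = (2/3)x^3 + 2 = f ✓


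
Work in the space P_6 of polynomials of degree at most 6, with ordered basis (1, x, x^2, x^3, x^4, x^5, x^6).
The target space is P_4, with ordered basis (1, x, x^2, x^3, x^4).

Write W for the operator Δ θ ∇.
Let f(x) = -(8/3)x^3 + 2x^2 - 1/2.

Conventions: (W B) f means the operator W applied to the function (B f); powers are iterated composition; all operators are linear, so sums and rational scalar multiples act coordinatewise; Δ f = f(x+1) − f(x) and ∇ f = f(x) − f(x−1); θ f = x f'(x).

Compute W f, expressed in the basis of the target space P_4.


∇ f = -8x^2 + 12x - 14/3
θ ∇ f = -16x^2 + 12x
Δ θ ∇ f = -32x - 4

the result is g(x) = -32x - 4


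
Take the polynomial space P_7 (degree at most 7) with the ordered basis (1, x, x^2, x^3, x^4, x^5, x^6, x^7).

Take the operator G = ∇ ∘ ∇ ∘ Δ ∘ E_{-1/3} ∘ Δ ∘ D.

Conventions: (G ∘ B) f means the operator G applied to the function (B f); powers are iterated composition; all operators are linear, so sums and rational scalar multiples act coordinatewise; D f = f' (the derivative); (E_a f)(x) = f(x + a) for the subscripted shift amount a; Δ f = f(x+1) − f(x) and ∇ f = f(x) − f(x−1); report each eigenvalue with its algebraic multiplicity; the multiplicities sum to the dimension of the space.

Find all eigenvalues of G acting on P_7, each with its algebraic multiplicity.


λ = 0 (multiplicity 8)

image of 1: 0
image of x: 0
image of x^2: 0
image of x^3: 0
image of x^4: 0
image of x^5: 120
image of x^6: 720x - 240
image of x^7: 2520x^2 - 1680x + 1120
the matrix is upper triangular; its diagonal is (0, 0, 0, 0, 0, 0, 0, 0)
for a triangular matrix the eigenvalues are the diagonal entries, with algebraic multiplicity their repetition count


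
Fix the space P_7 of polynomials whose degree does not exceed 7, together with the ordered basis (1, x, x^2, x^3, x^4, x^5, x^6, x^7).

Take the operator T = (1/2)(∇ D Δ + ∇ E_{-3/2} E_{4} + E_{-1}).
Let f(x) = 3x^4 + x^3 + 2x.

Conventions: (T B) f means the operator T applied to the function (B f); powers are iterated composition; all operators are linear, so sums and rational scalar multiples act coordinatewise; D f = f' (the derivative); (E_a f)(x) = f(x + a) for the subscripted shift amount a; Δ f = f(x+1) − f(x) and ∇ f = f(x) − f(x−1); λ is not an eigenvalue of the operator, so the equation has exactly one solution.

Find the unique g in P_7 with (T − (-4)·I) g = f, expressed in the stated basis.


write g with unknown coordinates in the stated basis and equate coefficients in (T − (-4)·I) g = f
solving from the highest basis element down gives g = (2/3)x^4 + (2/9)x^3 - (20/9)x^2 - (136/27)x - 289/162
check: T g = (1/3)x^4 + (1/9)x^3 + (80/9)x^2 + (598/27)x + 578/81
so T g − (-4)·g = 3x^4 + x^3 + 2x = f ✓

the result is g(x) = (2/3)x^4 + (2/9)x^3 - (20/9)x^2 - (136/27)x - 289/162


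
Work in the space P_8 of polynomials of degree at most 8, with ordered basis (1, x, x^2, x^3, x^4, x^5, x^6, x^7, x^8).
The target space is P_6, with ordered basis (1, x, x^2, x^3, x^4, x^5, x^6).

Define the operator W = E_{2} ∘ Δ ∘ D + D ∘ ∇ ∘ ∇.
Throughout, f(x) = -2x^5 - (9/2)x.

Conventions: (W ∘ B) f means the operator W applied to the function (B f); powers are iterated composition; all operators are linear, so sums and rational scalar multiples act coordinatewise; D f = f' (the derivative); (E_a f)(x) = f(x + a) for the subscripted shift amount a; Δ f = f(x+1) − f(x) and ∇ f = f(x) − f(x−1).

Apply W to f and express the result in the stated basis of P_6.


g(x) = -40x^3 - 420x^2 - 520x - 790

D f = -10x^4 - 9/2
Δ D f = -40x^3 - 60x^2 - 40x - 10
E_{2} Δ D f = -40x^3 - 300x^2 - 760x - 650
∇ f = -10x^4 + 20x^3 - 20x^2 + 10x - 13/2
∇ ∇ f = -40x^3 + 120x^2 - 140x + 60
D ∇ ∇ f = -120x^2 + 240x - 140
(E_{2} ∘ Δ ∘ D + D ∘ ∇ ∘ ∇) f = -40x^3 - 420x^2 - 520x - 790


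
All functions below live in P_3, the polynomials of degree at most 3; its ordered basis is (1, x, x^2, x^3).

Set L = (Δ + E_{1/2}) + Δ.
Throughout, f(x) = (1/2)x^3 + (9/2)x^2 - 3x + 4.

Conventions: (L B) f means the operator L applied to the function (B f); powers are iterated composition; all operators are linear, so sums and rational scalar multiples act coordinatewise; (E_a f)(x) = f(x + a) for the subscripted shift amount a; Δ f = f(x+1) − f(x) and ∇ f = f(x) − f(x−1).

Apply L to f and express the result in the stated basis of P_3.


Δ f = (3/2)x^2 + (21/2)x + 2
E_{1/2} f = (1/2)x^3 + (21/4)x^2 + (15/8)x + 59/16
(Δ + E_{1/2}) f = (1/2)x^3 + (27/4)x^2 + (99/8)x + 91/16
Δ f = (3/2)x^2 + (21/2)x + 2
((Δ + E_{1/2}) + Δ) f = (1/2)x^3 + (33/4)x^2 + (183/8)x + 123/16

g(x) = (1/2)x^3 + (33/4)x^2 + (183/8)x + 123/16


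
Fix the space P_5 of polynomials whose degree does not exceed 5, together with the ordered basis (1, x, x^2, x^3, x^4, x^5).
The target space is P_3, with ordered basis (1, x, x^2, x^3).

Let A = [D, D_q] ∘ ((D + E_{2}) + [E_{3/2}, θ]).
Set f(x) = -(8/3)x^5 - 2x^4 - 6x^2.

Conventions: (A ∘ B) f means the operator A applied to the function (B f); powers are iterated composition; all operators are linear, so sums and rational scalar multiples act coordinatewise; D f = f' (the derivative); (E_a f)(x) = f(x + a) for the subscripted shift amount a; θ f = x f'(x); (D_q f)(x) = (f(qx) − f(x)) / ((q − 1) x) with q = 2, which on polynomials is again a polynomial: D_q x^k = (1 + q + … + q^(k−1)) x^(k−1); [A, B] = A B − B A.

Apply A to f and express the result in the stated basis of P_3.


the result is g(x) = -(392/3)x^3 - 1054x^2 - (3940/3)x - 1774/3

D f = -(40/3)x^4 - 8x^3 - 12x
E_{2} f = -(8/3)x^5 - (86/3)x^4 - (368/3)x^3 - (802/3)x^2 - (904/3)x - 424/3
(D + E_{2}) f = -(8/3)x^5 - 42x^4 - (392/3)x^3 - (802/3)x^2 - (940/3)x - 424/3
θ f = -(40/3)x^5 - 8x^4 - 12x^2
E_{3/2} θ f = -(40/3)x^5 - 108x^4 - 348x^3 - 570x^2 - (963/2)x - 675/4
E_{3/2} f = -(8/3)x^5 - 22x^4 - 72x^3 - 123x^2 - (225/2)x - 351/8
θ E_{3/2} f = -(40/3)x^5 - 88x^4 - 216x^3 - 246x^2 - (225/2)x
[E_{3/2}, θ] f = -20x^4 - 132x^3 - 324x^2 - 369x - 675/4
((D + E_{2}) + [E_{3/2}, θ]) f = -(8/3)x^5 - 62x^4 - (788/3)x^3 - (1774/3)x^2 - (2047/3)x - 3721/12
D_q ((D + E_{2}) + [E_{3/2}, θ]) f = -(248/3)x^4 - 930x^3 - (5516/3)x^2 - 1774x - 2047/3
D D_q ((D + E_{2}) + [E_{3/2}, θ]) f = -(992/3)x^3 - 2790x^2 - (11032/3)x - 1774
D ((D + E_{2}) + [E_{3/2}, θ]) f = -(40/3)x^4 - 248x^3 - 788x^2 - (3548/3)x - 2047/3
D_q D ((D + E_{2}) + [E_{3/2}, θ]) f = -200x^3 - 1736x^2 - 2364x - 3548/3
[D, D_q] ((D + E_{2}) + [E_{3/2}, θ]) f = -(392/3)x^3 - 1054x^2 - (3940/3)x - 1774/3


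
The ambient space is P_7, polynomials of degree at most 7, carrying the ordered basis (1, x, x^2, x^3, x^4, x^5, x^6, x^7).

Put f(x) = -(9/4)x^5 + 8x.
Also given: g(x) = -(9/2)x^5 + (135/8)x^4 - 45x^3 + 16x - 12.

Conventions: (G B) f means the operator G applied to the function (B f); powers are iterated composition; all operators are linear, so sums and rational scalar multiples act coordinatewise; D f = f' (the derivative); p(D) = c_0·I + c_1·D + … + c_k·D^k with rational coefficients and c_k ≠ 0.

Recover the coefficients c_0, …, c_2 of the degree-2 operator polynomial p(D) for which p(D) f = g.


D^0 f = -(9/4)x^5 + 8x
D^1 f = -(45/4)x^4 + 8
D^2 f = -45x^3
matching coefficients of g against c_0 f + c_1 Df + … from the top degree down determines the c_i
solution: c_0 = 2, c_1 = -3/2, c_2 = 1

p(D) = 2·I − (3/2)·D + D^2, i.e. c_0 = 2, c_1 = -3/2, c_2 = 1


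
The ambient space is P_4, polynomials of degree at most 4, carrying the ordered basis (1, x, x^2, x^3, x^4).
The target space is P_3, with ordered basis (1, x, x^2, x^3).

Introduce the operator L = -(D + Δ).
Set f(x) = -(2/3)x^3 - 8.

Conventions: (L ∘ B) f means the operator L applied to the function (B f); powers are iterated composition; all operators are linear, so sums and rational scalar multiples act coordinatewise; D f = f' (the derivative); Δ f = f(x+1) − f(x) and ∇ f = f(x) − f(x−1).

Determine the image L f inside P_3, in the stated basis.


the image equals g(x) = 4x^2 + 2x + 2/3

D f = -2x^2
Δ f = -2x^2 - 2x - 2/3
(D + Δ) f = -4x^2 - 2x - 2/3
(-(D + Δ)) f = 4x^2 + 2x + 2/3


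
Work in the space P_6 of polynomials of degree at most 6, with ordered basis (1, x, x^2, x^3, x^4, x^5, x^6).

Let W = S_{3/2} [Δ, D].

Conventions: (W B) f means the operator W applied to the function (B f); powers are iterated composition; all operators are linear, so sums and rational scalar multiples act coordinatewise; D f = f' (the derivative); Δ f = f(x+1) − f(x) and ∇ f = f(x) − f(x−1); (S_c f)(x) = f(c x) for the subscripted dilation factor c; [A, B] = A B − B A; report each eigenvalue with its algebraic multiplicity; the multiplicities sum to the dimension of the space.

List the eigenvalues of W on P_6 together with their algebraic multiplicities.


λ = 0 (multiplicity 7)

image of 1: 0
image of x: 0
image of x^2: 0
image of x^3: 0
image of x^4: 0
image of x^5: 0
image of x^6: 0
the matrix is upper triangular; its diagonal is (0, 0, 0, 0, 0, 0, 0)
for a triangular matrix the eigenvalues are the diagonal entries, with algebraic multiplicity their repetition count


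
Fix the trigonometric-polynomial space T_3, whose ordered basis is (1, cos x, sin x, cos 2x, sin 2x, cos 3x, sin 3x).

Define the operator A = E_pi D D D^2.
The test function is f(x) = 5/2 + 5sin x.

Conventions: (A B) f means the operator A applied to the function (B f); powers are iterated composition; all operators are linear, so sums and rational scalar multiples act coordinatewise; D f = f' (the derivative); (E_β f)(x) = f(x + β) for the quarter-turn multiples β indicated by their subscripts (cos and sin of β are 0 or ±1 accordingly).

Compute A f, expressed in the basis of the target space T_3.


D f = 5cos x
D D f = -5sin x
D D^2 f = -5cos x
D D D^2 f = 5sin x
E_pi D D D^2 f = -5sin x

g(x) = -5sin x


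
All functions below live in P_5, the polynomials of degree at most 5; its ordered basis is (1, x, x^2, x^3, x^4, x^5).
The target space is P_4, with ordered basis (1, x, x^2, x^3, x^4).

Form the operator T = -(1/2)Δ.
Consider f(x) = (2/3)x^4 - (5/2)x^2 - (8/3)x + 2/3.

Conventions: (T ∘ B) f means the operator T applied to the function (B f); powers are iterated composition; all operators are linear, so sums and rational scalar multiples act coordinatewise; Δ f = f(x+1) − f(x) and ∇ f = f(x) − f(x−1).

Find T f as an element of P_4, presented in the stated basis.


Δ f = (8/3)x^3 + 4x^2 - (7/3)x - 9/2
(-(1/2)Δ) f = -(4/3)x^3 - 2x^2 + (7/6)x + 9/4

the image equals g(x) = -(4/3)x^3 - 2x^2 + (7/6)x + 9/4


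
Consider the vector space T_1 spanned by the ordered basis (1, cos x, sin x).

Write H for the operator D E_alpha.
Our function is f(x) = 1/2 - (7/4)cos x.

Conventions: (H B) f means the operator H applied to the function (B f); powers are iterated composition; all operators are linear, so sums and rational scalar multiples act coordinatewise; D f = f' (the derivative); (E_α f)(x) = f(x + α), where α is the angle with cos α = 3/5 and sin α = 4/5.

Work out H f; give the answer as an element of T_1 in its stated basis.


the image equals g(x) = (7/5)cos x + (21/20)sin x

E_alpha f = 1/2 - (21/20)cos x + (7/5)sin x
D E_alpha f = (7/5)cos x + (21/20)sin x


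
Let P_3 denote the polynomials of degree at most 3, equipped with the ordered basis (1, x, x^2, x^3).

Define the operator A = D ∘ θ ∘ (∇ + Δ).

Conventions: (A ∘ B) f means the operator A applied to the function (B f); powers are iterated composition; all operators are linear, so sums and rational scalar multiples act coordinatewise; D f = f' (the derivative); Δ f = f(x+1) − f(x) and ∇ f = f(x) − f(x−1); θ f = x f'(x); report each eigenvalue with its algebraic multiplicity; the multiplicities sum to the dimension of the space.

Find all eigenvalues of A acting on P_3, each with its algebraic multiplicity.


image of 1: 0
image of x: 0
image of x^2: 4
image of x^3: 24x
the matrix is upper triangular; its diagonal is (0, 0, 0, 0)
for a triangular matrix the eigenvalues are the diagonal entries, with algebraic multiplicity their repetition count

λ = 0 (multiplicity 4)


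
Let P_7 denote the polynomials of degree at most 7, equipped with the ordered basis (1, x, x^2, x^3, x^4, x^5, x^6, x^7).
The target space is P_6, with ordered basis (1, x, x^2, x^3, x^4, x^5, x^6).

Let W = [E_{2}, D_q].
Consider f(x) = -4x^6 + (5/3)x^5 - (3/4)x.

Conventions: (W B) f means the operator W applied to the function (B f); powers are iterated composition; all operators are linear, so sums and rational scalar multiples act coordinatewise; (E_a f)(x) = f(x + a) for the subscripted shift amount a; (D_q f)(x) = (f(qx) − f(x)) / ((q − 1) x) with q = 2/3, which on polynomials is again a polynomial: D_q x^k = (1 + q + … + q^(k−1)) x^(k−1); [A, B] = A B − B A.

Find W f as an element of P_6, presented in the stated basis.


the result is g(x) = (3784/243)x^4 + (32690/243)x^3 + (106640/243)x^2 + (51920/81)x + 85984/243

D_q f = -(2660/243)x^5 + (1055/243)x^4 - 3/4
E_{2} D_q f = -(2660/243)x^5 - (8515/81)x^4 - (97960/243)x^3 - (187480/243)x^2 - (59680/81)x - 273689/972
E_{2} f = -4x^6 - (139/3)x^5 - (670/3)x^4 - (1720/3)x^3 - (2480/3)x^2 - (7625/12)x - 1225/6
D_q E_{2} f = -(2660/243)x^5 - (29329/243)x^4 - (43550/81)x^3 - (32680/27)x^2 - (12400/9)x - 7625/12
[E_{2}, D_q] f = (3784/243)x^4 + (32690/243)x^3 + (106640/243)x^2 + (51920/81)x + 85984/243


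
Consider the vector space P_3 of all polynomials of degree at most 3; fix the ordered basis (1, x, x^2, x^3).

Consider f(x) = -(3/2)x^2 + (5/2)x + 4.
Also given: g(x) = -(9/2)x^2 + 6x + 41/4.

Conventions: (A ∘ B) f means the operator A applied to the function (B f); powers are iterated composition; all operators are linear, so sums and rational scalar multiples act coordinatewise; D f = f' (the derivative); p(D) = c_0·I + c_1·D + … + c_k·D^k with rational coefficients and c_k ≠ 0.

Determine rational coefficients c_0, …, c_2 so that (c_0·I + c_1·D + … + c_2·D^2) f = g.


c_0 = 3, c_1 = 1/2, c_2 = 1

D^0 f = -(3/2)x^2 + (5/2)x + 4
D^1 f = -3x + 5/2
D^2 f = -3
matching coefficients of g against c_0 f + c_1 Df + … from the top degree down determines the c_i
solution: c_0 = 3, c_1 = 1/2, c_2 = 1


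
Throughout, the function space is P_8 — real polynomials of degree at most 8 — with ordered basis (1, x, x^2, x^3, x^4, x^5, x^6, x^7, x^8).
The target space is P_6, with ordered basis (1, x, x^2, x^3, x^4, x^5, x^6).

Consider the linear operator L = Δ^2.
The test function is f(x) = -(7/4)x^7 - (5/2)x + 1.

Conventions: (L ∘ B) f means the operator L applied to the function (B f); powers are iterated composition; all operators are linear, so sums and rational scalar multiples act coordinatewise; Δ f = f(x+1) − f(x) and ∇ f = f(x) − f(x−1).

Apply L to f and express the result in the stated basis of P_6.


Δ f = -(49/4)x^6 - (147/4)x^5 - (245/4)x^4 - (245/4)x^3 - (147/4)x^2 - (49/4)x - 17/4
Δ Δ f = -(147/2)x^5 - (735/2)x^4 - (1715/2)x^3 - (2205/2)x^2 - (1519/2)x - 441/2

the image equals g(x) = -(147/2)x^5 - (735/2)x^4 - (1715/2)x^3 - (2205/2)x^2 - (1519/2)x - 441/2


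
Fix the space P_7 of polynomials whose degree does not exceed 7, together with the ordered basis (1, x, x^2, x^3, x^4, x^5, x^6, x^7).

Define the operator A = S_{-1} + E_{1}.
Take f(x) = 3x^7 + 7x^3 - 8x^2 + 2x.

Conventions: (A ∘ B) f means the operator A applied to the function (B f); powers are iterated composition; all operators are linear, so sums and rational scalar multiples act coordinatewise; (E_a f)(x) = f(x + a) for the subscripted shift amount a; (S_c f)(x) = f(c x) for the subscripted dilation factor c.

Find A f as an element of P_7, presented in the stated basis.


the image equals g(x) = 21x^6 + 63x^5 + 105x^4 + 105x^3 + 68x^2 + 26x + 4

S_{-1} f = -3x^7 - 7x^3 - 8x^2 - 2x
E_{1} f = 3x^7 + 21x^6 + 63x^5 + 105x^4 + 112x^3 + 76x^2 + 28x + 4
(S_{-1} + E_{1}) f = 21x^6 + 63x^5 + 105x^4 + 105x^3 + 68x^2 + 26x + 4


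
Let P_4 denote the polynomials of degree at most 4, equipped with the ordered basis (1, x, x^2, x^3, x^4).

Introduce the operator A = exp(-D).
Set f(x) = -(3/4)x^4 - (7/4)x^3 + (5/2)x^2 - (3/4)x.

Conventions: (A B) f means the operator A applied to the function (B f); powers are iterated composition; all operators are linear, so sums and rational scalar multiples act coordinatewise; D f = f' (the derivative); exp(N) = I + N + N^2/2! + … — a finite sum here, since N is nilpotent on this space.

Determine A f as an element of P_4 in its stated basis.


order-1 term: 3x^3 + (21/4)x^2 - 5x + 3/4
order-2 term: -(9/2)x^2 - (21/4)x + 5/2
order-3 term: 3x + 7/4
order-4 term: -3/4
the series for exp(-D) f terminates at order 4
exp(-D) f = -(3/4)x^4 + (5/4)x^3 + (13/4)x^2 - 8x + 17/4

the result is g(x) = -(3/4)x^4 + (5/4)x^3 + (13/4)x^2 - 8x + 17/4


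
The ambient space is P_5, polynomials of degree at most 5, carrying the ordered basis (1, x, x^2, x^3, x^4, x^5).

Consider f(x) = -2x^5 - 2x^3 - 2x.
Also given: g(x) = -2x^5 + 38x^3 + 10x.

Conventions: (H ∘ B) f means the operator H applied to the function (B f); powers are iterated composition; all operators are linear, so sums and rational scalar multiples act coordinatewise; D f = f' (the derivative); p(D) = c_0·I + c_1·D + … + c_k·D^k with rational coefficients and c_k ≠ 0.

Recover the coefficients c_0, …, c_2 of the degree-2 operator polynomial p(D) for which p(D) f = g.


D^0 f = -2x^5 - 2x^3 - 2x
D^1 f = -10x^4 - 6x^2 - 2
D^2 f = -40x^3 - 12x
matching coefficients of g against c_0 f + c_1 Df + … from the top degree down determines the c_i
solution: c_0 = 1, c_1 = 0, c_2 = -1

c_0 = 1, c_1 = 0, c_2 = -1


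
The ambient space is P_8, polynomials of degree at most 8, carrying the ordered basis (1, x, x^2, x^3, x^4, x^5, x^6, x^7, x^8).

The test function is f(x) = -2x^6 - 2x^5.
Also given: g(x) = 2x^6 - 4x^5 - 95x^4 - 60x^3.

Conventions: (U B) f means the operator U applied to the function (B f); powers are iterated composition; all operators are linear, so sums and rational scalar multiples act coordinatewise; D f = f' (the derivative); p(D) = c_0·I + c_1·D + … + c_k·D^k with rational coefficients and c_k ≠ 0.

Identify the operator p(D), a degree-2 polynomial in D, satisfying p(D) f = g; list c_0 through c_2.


c_0 = -1, c_1 = 1/2, c_2 = 3/2

D^0 f = -2x^6 - 2x^5
D^1 f = -12x^5 - 10x^4
D^2 f = -60x^4 - 40x^3
matching coefficients of g against c_0 f + c_1 Df + … from the top degree down determines the c_i
solution: c_0 = -1, c_1 = 1/2, c_2 = 3/2


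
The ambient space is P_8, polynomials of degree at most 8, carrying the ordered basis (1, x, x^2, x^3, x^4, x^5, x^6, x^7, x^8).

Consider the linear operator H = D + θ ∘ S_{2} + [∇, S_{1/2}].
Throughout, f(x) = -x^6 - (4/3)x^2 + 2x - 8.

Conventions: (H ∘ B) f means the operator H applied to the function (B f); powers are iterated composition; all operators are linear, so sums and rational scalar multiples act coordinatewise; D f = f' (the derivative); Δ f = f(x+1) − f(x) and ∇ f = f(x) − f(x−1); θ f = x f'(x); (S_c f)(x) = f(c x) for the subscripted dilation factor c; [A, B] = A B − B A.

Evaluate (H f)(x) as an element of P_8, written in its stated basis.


g(x) = -384x^6 - (189/32)x^5 - (45/64)x^4 + (35/16)x^3 - (2723/192)x^2 + (157/32)x - 63/64

D f = -6x^5 - (8/3)x + 2
S_{2} f = -64x^6 - (16/3)x^2 + 4x - 8
θ S_{2} f = -384x^6 - (32/3)x^2 + 4x
S_{1/2} f = -(1/64)x^6 - (1/3)x^2 + x - 8
∇ S_{1/2} f = -(3/32)x^5 + (15/64)x^4 - (5/16)x^3 + (15/64)x^2 - (73/96)x + 259/192
∇ f = -6x^5 + 15x^4 - 20x^3 + 15x^2 - (26/3)x + 13/3
S_{1/2} ∇ f = -(3/16)x^5 + (15/16)x^4 - (5/2)x^3 + (15/4)x^2 - (13/3)x + 13/3
[∇, S_{1/2}] f = (3/32)x^5 - (45/64)x^4 + (35/16)x^3 - (225/64)x^2 + (343/96)x - 191/64
(D + θ ∘ S_{2} + [∇, S_{1/2}]) f = -384x^6 - (189/32)x^5 - (45/64)x^4 + (35/16)x^3 - (2723/192)x^2 + (157/32)x - 63/64


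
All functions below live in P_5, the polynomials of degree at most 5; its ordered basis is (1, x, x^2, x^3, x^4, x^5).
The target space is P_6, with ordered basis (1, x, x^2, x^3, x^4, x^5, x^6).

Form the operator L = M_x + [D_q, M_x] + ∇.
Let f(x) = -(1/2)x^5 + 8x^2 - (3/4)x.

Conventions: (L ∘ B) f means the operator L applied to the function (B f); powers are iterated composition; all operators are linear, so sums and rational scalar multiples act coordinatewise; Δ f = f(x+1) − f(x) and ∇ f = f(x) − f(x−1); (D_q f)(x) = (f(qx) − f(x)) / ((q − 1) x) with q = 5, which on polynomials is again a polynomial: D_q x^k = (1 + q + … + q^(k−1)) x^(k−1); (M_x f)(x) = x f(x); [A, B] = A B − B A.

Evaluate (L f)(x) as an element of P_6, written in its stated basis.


M_x f = -(1/2)x^6 + 8x^3 - (3/4)x^2
M_x f = -(1/2)x^6 + 8x^3 - (3/4)x^2
D_q M_x f = -1953x^5 + 248x^2 - (9/2)x
D_q f = -(781/2)x^4 + 48x - 3/4
M_x D_q f = -(781/2)x^5 + 48x^2 - (3/4)x
[D_q, M_x] f = -(3125/2)x^5 + 200x^2 - (15/4)x
∇ f = -(5/2)x^4 + 5x^3 - 5x^2 + (37/2)x - 37/4
(M_x + [D_q, M_x] + ∇) f = -(1/2)x^6 - (3125/2)x^5 - (5/2)x^4 + 13x^3 + (777/4)x^2 + (59/4)x - 37/4

the result is g(x) = -(1/2)x^6 - (3125/2)x^5 - (5/2)x^4 + 13x^3 + (777/4)x^2 + (59/4)x - 37/4


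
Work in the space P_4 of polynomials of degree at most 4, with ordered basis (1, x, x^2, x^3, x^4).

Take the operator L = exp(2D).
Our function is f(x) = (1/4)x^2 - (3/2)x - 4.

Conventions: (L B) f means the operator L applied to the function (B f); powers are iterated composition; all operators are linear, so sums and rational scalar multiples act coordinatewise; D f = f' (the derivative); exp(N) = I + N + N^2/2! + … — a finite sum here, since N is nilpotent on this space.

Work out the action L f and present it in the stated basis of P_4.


order-1 term: x - 3
order-2 term: 1
the series for exp(2D) f terminates at order 2
exp(2D) f = (1/4)x^2 - (1/2)x - 6

the result is g(x) = (1/4)x^2 - (1/2)x - 6


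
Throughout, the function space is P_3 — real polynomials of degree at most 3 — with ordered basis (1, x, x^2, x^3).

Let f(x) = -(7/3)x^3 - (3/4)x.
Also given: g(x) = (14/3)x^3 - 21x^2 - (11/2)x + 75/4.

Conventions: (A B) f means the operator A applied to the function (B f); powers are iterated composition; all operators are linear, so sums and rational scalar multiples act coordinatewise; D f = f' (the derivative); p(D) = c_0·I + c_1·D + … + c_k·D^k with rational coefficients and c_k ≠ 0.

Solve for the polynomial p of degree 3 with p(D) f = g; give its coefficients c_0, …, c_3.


c_0 = -2, c_1 = 3, c_2 = 1/2, c_3 = -3/2

D^0 f = -(7/3)x^3 - (3/4)x
D^1 f = -7x^2 - 3/4
D^2 f = -14x
D^3 f = -14
matching coefficients of g against c_0 f + c_1 Df + … from the top degree down determines the c_i
solution: c_0 = -2, c_1 = 3, c_2 = 1/2, c_3 = -3/2


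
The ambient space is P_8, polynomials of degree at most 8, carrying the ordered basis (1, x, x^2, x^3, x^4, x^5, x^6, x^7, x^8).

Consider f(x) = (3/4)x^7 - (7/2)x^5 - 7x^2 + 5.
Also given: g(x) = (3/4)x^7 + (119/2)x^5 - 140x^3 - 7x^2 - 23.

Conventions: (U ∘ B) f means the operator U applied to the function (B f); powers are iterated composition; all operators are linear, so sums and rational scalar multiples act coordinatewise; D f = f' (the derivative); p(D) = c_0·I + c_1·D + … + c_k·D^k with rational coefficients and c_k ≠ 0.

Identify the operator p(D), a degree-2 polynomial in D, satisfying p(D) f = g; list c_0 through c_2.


D^0 f = (3/4)x^7 - (7/2)x^5 - 7x^2 + 5
D^1 f = (21/4)x^6 - (35/2)x^4 - 14x
D^2 f = (63/2)x^5 - 70x^3 - 14
matching coefficients of g against c_0 f + c_1 Df + … from the top degree down determines the c_i
solution: c_0 = 1, c_1 = 0, c_2 = 2

p(D) = I + 2·D^2, i.e. c_0 = 1, c_1 = 0, c_2 = 2


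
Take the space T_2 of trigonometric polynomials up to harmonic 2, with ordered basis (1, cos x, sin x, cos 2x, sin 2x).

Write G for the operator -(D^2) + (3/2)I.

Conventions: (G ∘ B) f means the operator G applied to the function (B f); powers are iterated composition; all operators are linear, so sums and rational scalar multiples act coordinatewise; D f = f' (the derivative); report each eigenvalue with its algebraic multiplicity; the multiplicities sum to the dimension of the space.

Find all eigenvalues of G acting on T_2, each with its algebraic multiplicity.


image of 1: 3/2
image of cos x: (5/2)cos x
image of sin x: (5/2)sin x
image of cos 2x: (11/2)cos 2x
image of sin 2x: (11/2)sin 2x
the matrix is diagonal; its diagonal is (3/2, 5/2, 5/2, 11/2, 11/2)
for a triangular matrix the eigenvalues are the diagonal entries, with algebraic multiplicity their repetition count

λ = 3/2 (multiplicity 1), λ = 5/2 (multiplicity 2), λ = 11/2 (multiplicity 2)


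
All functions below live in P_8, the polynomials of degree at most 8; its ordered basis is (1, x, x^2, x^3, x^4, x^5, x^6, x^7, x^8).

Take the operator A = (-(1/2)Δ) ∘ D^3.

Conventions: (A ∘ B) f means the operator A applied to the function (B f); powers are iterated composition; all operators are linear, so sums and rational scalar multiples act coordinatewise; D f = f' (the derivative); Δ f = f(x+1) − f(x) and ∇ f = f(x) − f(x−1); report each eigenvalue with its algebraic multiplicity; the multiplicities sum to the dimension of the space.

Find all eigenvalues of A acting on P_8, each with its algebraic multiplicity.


λ = 0 (multiplicity 9)

image of 1: 0
image of x: 0
image of x^2: 0
image of x^3: 0
image of x^4: -12
image of x^5: -60x - 30
image of x^6: -180x^2 - 180x - 60
image of x^7: -420x^3 - 630x^2 - 420x - 105
image of x^8: -840x^4 - 1680x^3 - 1680x^2 - 840x - 168
the matrix is upper triangular; its diagonal is (0, 0, 0, 0, 0, 0, 0, 0, 0)
for a triangular matrix the eigenvalues are the diagonal entries, with algebraic multiplicity their repetition count


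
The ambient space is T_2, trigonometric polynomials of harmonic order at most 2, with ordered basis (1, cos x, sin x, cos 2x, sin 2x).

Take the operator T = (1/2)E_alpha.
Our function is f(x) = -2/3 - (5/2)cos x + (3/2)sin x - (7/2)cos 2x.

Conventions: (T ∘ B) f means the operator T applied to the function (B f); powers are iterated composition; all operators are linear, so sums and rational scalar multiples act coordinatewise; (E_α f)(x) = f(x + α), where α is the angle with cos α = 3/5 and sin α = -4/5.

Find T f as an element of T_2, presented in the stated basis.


the result is g(x) = -1/3 - (27/20)cos x - (11/20)sin x + (49/100)cos 2x - (42/25)sin 2x

E_alpha f = -2/3 - (27/10)cos x - (11/10)sin x + (49/50)cos 2x - (84/25)sin 2x
((1/2)E_alpha) f = -1/3 - (27/20)cos x - (11/20)sin x + (49/100)cos 2x - (42/25)sin 2x


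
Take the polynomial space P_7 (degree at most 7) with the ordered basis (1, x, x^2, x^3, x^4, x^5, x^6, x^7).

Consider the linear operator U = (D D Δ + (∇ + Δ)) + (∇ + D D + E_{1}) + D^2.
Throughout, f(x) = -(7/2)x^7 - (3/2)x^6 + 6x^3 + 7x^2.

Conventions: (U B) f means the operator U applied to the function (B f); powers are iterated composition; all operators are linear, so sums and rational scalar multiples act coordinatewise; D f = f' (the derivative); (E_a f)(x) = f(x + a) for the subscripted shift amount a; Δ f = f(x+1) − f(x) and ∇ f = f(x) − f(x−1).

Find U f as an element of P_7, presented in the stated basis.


g(x) = -(7/2)x^7 - (199/2)x^6 - 330x^5 - 1315x^4 - 1764x^3 - 1955x^2 - 823x - 118

Δ f = -(49/2)x^6 - (165/2)x^5 - 145x^4 - (305/2)x^3 - 78x^2 - (3/2)x + 8
D Δ f = -147x^5 - (825/2)x^4 - 580x^3 - (915/2)x^2 - 156x - 3/2
D D Δ f = -735x^4 - 1650x^3 - 1740x^2 - 915x - 156
∇ f = -(49/2)x^6 + (129/2)x^5 - 100x^4 + (185/2)x^3 - 33x^2 + (23/2)x - 3
Δ f = -(49/2)x^6 - (165/2)x^5 - 145x^4 - (305/2)x^3 - 78x^2 - (3/2)x + 8
(∇ + Δ) f = -49x^6 - 18x^5 - 245x^4 - 60x^3 - 111x^2 + 10x + 5
(D D Δ + (∇ + Δ)) f = -49x^6 - 18x^5 - 980x^4 - 1710x^3 - 1851x^2 - 905x - 151
∇ f = -(49/2)x^6 + (129/2)x^5 - 100x^4 + (185/2)x^3 - 33x^2 + (23/2)x - 3
D f = -(49/2)x^6 - 9x^5 + 18x^2 + 14x
D D f = -147x^5 - 45x^4 + 36x + 14
E_{1} f = -(7/2)x^7 - 26x^6 - (165/2)x^5 - 145x^4 - (293/2)x^3 - 71x^2 - (3/2)x + 8
(∇ + D D + E_{1}) f = -(7/2)x^7 - (101/2)x^6 - 165x^5 - 290x^4 - 54x^3 - 104x^2 + 46x + 19
D f = -(49/2)x^6 - 9x^5 + 18x^2 + 14x
D D f = -147x^5 - 45x^4 + 36x + 14
((D D Δ + (∇ + Δ)) + (∇ + D D + E_{1}) + D^2) f = -(7/2)x^7 - (199/2)x^6 - 330x^5 - 1315x^4 - 1764x^3 - 1955x^2 - 823x - 118


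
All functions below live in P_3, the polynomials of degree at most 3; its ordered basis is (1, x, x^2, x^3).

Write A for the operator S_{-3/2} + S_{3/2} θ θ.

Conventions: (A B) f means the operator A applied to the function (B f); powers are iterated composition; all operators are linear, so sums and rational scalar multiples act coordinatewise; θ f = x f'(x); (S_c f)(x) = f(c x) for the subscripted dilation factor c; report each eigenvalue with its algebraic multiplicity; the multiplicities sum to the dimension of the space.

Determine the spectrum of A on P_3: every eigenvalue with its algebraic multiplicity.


image of 1: 1
image of x: 0
image of x^2: (45/4)x^2
image of x^3: 27x^3
the matrix is upper triangular; its diagonal is (1, 0, 45/4, 27)
for a triangular matrix the eigenvalues are the diagonal entries, with algebraic multiplicity their repetition count

λ = 0 (multiplicity 1), λ = 1 (multiplicity 1), λ = 45/4 (multiplicity 1), λ = 27 (multiplicity 1)


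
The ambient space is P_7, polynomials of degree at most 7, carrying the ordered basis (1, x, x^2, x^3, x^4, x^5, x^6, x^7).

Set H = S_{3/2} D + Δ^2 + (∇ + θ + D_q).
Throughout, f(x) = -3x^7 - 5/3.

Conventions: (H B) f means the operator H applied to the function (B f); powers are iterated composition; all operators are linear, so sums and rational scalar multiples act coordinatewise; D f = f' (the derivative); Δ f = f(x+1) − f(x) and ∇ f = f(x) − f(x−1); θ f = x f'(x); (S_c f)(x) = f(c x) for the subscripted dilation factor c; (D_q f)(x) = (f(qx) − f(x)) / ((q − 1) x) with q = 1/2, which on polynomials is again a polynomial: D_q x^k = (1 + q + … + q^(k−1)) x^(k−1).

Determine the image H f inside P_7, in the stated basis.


D f = -21x^6
S_{3/2} D f = -(15309/64)x^6
Δ f = -21x^6 - 63x^5 - 105x^4 - 105x^3 - 63x^2 - 21x - 3
Δ Δ f = -126x^5 - 630x^4 - 1470x^3 - 1890x^2 - 1302x - 378
∇ f = -21x^6 + 63x^5 - 105x^4 + 105x^3 - 63x^2 + 21x - 3
θ f = -21x^7
D_q f = -(381/64)x^6
(∇ + θ + D_q) f = -21x^7 - (1725/64)x^6 + 63x^5 - 105x^4 + 105x^3 - 63x^2 + 21x - 3
(S_{3/2} D + Δ^2 + (∇ + θ + D_q)) f = -21x^7 - (8517/32)x^6 - 63x^5 - 735x^4 - 1365x^3 - 1953x^2 - 1281x - 381

the image equals g(x) = -21x^7 - (8517/32)x^6 - 63x^5 - 735x^4 - 1365x^3 - 1953x^2 - 1281x - 381


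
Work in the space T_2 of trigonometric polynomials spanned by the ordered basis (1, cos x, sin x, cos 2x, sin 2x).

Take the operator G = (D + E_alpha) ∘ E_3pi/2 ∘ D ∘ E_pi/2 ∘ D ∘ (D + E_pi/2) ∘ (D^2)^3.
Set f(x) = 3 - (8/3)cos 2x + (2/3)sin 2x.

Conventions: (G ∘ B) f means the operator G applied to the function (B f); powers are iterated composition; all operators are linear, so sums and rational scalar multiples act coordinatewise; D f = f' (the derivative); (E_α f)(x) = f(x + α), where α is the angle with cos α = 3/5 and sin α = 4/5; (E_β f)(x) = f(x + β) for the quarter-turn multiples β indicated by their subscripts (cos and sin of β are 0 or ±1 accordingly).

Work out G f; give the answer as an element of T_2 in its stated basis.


the result is g(x) = (243712/75)cos 2x - (252416/75)sin 2x

D f = (4/3)cos 2x + (16/3)sin 2x
D D f = (32/3)cos 2x - (8/3)sin 2x
D D^2 f = -(16/3)cos 2x - (64/3)sin 2x
D D D^2 f = -(128/3)cos 2x + (32/3)sin 2x
D D^2 D^2 f = (64/3)cos 2x + (256/3)sin 2x
D D D^2 D^2 f = (512/3)cos 2x - (128/3)sin 2x
D (D^2)^3 f = -(256/3)cos 2x - (1024/3)sin 2x
E_pi/2 (D^2)^3 f = -(512/3)cos 2x + (128/3)sin 2x
(D + E_pi/2) (D^2)^3 f = -256cos 2x - (896/3)sin 2x
D (D + E_pi/2) (D^2)^3 f = -(1792/3)cos 2x + 512sin 2x
E_pi/2 (D ∘ (D + E_pi/2) ∘ (D^2)^3) f = (1792/3)cos 2x - 512sin 2x
D E_pi/2 (D ∘ (D + E_pi/2) ∘ (D^2)^3) f = -1024cos 2x - (3584/3)sin 2x
E_3pi/2 D E_pi/2 (D ∘ (D + E_pi/2) ∘ (D^2)^3) f = 1024cos 2x + (3584/3)sin 2x
D (E_3pi/2 ∘ D) E_pi/2 (D ∘ (D + E_pi/2) ∘ (D^2)^3) f = (7168/3)cos 2x - 2048sin 2x
E_alpha (E_3pi/2 ∘ D) E_pi/2 (D ∘ (D + E_pi/2) ∘ (D^2)^3) f = (21504/25)cos 2x - (98816/75)sin 2x
(D + E_alpha) (E_3pi/2 ∘ D) E_pi/2 (D ∘ (D + E_pi/2) ∘ (D^2)^3) f = (243712/75)cos 2x - (252416/75)sin 2x


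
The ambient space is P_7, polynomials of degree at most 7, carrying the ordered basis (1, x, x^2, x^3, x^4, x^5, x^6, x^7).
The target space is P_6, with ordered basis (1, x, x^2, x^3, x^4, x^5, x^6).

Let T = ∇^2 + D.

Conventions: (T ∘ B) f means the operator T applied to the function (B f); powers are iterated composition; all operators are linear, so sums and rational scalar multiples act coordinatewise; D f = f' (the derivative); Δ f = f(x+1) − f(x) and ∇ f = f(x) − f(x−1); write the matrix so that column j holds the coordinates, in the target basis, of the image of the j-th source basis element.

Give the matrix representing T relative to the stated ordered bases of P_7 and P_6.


the matrix is [[0, 1, 2, -6, 14, -30, 62, -126]; [0, 0, 2, 6, -24, 70, -180, 434]; [0, 0, 0, 3, 12, -60, 210, -630]; [0, 0, 0, 0, 4, 20, -120, 490]; [0, 0, 0, 0, 0, 5, 30, -210]; [0, 0, 0, 0, 0, 0, 6, 42]; [0, 0, 0, 0, 0, 0, 0, 7]] (rows listed top to bottom)

image of 1: 0
image of x: 1
image of x^2: 2x + 2
image of x^3: 3x^2 + 6x - 6
image of x^4: 4x^3 + 12x^2 - 24x + 14
image of x^5: 5x^4 + 20x^3 - 60x^2 + 70x - 30
image of x^6: 6x^5 + 30x^4 - 120x^3 + 210x^2 - 180x + 62
image of x^7: 7x^6 + 42x^5 - 210x^4 + 490x^3 - 630x^2 + 434x - 126
each image's coordinates form column j of the matrix


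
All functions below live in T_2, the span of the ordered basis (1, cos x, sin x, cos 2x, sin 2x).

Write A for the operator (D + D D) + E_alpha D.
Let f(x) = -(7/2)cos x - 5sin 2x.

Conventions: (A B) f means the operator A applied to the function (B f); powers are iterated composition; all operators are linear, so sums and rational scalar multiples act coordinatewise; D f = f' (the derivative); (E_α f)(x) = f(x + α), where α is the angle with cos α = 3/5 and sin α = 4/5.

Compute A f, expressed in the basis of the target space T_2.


the image equals g(x) = (63/10)cos x + (28/5)sin x - (36/5)cos 2x + (148/5)sin 2x

D f = (7/2)sin x - 10cos 2x
D f = (7/2)sin x - 10cos 2x
D D f = (7/2)cos x + 20sin 2x
(D + D D) f = (7/2)cos x + (7/2)sin x - 10cos 2x + 20sin 2x
D f = (7/2)sin x - 10cos 2x
E_alpha D f = (14/5)cos x + (21/10)sin x + (14/5)cos 2x + (48/5)sin 2x
((D + D D) + E_alpha D) f = (63/10)cos x + (28/5)sin x - (36/5)cos 2x + (148/5)sin 2x


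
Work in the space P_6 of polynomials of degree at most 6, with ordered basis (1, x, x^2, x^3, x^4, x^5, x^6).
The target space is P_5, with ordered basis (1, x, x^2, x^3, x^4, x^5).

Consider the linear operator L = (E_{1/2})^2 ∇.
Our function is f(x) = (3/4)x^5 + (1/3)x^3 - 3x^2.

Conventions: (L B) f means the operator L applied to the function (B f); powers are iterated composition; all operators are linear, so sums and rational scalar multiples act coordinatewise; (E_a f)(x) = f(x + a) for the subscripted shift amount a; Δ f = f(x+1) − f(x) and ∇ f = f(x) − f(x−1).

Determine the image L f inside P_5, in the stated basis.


∇ f = (15/4)x^4 - (15/2)x^3 + (17/2)x^2 - (43/4)x + 49/12
E_{1/2} ∇ f = (15/4)x^4 + (23/8)x^2 - 6x + 25/192
E_{1/2} E_{1/2} ∇ f = (15/4)x^4 + (15/2)x^3 + (17/2)x^2 - (5/4)x - 23/12

the result is g(x) = (15/4)x^4 + (15/2)x^3 + (17/2)x^2 - (5/4)x - 23/12


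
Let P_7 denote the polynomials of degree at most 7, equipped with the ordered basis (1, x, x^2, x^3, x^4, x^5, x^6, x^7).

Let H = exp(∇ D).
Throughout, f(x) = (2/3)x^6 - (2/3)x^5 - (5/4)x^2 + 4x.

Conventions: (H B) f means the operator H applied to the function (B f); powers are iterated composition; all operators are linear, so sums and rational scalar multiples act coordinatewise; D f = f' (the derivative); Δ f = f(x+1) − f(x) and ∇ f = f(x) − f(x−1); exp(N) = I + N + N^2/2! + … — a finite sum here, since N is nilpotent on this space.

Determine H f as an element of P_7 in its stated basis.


the image equals g(x) = (2/3)x^6 - (2/3)x^5 + 20x^4 - (160/3)x^3 + (715/4)x^2 - (928/3)x + 1589/6

order-1 term: 20x^4 - (160/3)x^3 + 60x^2 - (100/3)x + 29/6
order-2 term: 120x^2 - 280x + 180
order-3 term: 80
the series for exp(∇ D) f terminates at order 3
exp(∇ D) f = (2/3)x^6 - (2/3)x^5 + 20x^4 - (160/3)x^3 + (715/4)x^2 - (928/3)x + 1589/6


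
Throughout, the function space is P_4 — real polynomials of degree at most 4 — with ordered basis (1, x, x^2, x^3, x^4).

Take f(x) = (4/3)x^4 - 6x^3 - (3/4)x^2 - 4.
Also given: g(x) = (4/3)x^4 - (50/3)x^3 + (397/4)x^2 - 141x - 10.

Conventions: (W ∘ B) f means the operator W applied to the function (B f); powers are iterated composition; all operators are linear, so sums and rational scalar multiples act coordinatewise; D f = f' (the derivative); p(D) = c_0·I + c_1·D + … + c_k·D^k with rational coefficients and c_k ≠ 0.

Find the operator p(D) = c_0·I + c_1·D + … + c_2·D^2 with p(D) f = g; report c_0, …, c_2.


D^0 f = (4/3)x^4 - 6x^3 - (3/4)x^2 - 4
D^1 f = (16/3)x^3 - 18x^2 - (3/2)x
D^2 f = 16x^2 - 36x - 3/2
matching coefficients of g against c_0 f + c_1 Df + … from the top degree down determines the c_i
solution: c_0 = 1, c_1 = -2, c_2 = 4

p(D) = I − 2·D + 4·D^2, i.e. c_0 = 1, c_1 = -2, c_2 = 4
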